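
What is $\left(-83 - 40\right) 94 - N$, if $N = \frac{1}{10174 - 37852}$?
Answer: $- \frac{320013035}{27678} \approx -11562.0$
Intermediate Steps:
$N = - \frac{1}{27678}$ ($N = \frac{1}{-27678} = - \frac{1}{27678} \approx -3.613 \cdot 10^{-5}$)
$\left(-83 - 40\right) 94 - N = \left(-83 - 40\right) 94 - - \frac{1}{27678} = \left(-123\right) 94 + \frac{1}{27678} = -11562 + \frac{1}{27678} = - \frac{320013035}{27678}$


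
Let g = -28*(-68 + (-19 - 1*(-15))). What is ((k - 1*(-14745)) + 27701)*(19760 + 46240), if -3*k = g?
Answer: 2757084000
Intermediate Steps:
g = 2016 (g = -28*(-68 + (-19 + 15)) = -28*(-68 - 4) = -28*(-72) = 2016)
k = -672 (k = -⅓*2016 = -672)
((k - 1*(-14745)) + 27701)*(19760 + 46240) = ((-672 - 1*(-14745)) + 27701)*(19760 + 46240) = ((-672 + 14745) + 27701)*66000 = (14073 + 27701)*66000 = 41774*66000 = 2757084000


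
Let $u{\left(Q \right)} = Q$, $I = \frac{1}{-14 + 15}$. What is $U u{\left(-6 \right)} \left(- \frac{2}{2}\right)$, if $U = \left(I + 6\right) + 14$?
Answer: $126$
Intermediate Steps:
$I = 1$ ($I = 1^{-1} = 1$)
$U = 21$ ($U = \left(1 + 6\right) + 14 = 7 + 14 = 21$)
$U u{\left(-6 \right)} \left(- \frac{2}{2}\right) = 21 \left(-6\right) \left(- \frac{2}{2}\right) = - 126 \left(\left(-2\right) \frac{1}{2}\right) = \left(-126\right) \left(-1\right) = 126$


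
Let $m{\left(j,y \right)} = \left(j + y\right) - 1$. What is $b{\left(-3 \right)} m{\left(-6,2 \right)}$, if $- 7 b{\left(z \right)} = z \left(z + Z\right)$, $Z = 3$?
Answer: $0$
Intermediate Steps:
$m{\left(j,y \right)} = -1 + j + y$
$b{\left(z \right)} = - \frac{z \left(3 + z\right)}{7}$ ($b{\left(z \right)} = - \frac{z \left(z + 3\right)}{7} = - \frac{z \left(3 + z\right)}{7}$)
$b{\left(-3 \right)} m{\left(-6,2 \right)} = \left(- \frac{1}{7}\right) \left(-3\right) \left(3 - 3\right) \left(-1 - 6 + 2\right) = \left(- \frac{1}{7}\right) \left(-3\right) 0 \left(-5\right) = 0 \left(-5\right) = 0$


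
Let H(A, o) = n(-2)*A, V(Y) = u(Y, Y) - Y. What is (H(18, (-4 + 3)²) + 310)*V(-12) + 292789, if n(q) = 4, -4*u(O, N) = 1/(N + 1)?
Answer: 6542397/22 ≈ 2.9738e+5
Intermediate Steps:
u(O, N) = -1/(4*(1 + N)) (u(O, N) = -1/(4*(N + 1)) = -1/(4*(1 + N)))
V(Y) = -Y - 1/(4 + 4*Y) (V(Y) = -1/(4 + 4*Y) - Y = -Y - 1/(4 + 4*Y))
H(A, o) = 4*A
(H(18, (-4 + 3)²) + 310)*V(-12) + 292789 = (4*18 + 310)*((-¼ - 1*(-12)*(1 - 12))/(1 - 12)) + 292789 = (72 + 310)*((-¼ - 1*(-12)*(-11))/(-11)) + 292789 = 382*(-(-¼ - 132)/11) + 292789 = 382*(-1/11*(-529/4)) + 292789 = 382*(529/44) + 292789 = 101039/22 + 292789 = 6542397/22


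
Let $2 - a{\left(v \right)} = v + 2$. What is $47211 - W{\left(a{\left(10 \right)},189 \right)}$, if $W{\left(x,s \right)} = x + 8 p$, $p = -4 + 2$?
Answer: $47237$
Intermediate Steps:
$p = -2$
$a{\left(v \right)} = - v$ ($a{\left(v \right)} = 2 - \left(v + 2\right) = 2 - \left(2 + v\right) = - v$)
$W{\left(x,s \right)} = -16 + x$ ($W{\left(x,s \right)} = x + 8 \left(-2\right) = x - 16 = -16 + x$)
$47211 - W{\left(a{\left(10 \right)},189 \right)} = 47211 - \left(-16 - 10\right) = 47211 - -26 = 47211 + 26 = 47237$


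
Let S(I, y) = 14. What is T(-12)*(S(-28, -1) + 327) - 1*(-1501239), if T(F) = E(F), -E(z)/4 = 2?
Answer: 1498511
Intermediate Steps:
E(z) = -8 (E(z) = -4*2 = -8)
T(F) = -8
T(-12)*(S(-28, -1) + 327) - 1*(-1501239) = -8*(14 + 327) - 1*(-1501239) = -8*341 + 1501239 = -2728 + 1501239 = 1498511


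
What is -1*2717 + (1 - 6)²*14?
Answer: -2367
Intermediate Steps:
-1*2717 + (1 - 6)²*14 = -2717 + (-5)²*14 = -2717 + 25*14 = -2717 + 350 = -2367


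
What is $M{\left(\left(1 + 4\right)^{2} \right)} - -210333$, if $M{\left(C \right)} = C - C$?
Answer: $210333$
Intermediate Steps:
$M{\left(C \right)} = 0$
$M{\left(\left(1 + 4\right)^{2} \right)} - -210333 = 0 - -210333 = 0 + 210333 = 210333$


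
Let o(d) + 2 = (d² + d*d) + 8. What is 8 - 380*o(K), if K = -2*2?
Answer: -14432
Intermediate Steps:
K = -4
o(d) = 6 + 2*d² (o(d) = -2 + ((d² + d*d) + 8) = -2 + ((d² + d²) + 8) = -2 + (2*d² + 8) = -2 + (8 + 2*d²) = 6 + 2*d²)
8 - 380*o(K) = 8 - 380*(6 + 2*(-4)²) = 8 - 380*(6 + 2*16) = 8 - 380*(6 + 32) = 8 - 380*38 = 8 - 14440 = -14432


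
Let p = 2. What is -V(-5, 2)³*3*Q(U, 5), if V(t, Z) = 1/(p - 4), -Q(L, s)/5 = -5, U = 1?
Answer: 75/8 ≈ 9.3750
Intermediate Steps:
Q(L, s) = 25 (Q(L, s) = -5*(-5) = 25)
V(t, Z) = -½ (V(t, Z) = 1/(2 - 4) = 1/(-2) = -½)
-V(-5, 2)³*3*Q(U, 5) = -(-½)³*3*25 = -(-⅛*3)*25 = -(-3)*25/8 = -1*(-75/8) = 75/8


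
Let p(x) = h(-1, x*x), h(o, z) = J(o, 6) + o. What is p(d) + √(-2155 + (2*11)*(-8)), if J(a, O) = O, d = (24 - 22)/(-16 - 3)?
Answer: 5 + 3*I*√259 ≈ 5.0 + 48.28*I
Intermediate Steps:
d = -2/19 (d = 2/(-19) = 2*(-1/19) = -2/19 ≈ -0.10526)
h(o, z) = 6 + o
p(x) = 5 (p(x) = 6 - 1 = 5)
p(d) + √(-2155 + (2*11)*(-8)) = 5 + √(-2155 + (2*11)*(-8)) = 5 + √(-2155 + 22*(-8)) = 5 + √(-2155 - 176) = 5 + √(-2331) = 5 + 3*I*√259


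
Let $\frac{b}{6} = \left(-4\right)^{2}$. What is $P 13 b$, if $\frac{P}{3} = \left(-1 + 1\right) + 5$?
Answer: $18720$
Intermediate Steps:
$b = 96$ ($b = 6 \left(-4\right)^{2} = 6 \cdot 16 = 96$)
$P = 15$ ($P = 3 \left(\left(-1 + 1\right) + 5\right) = 3 \left(0 + 5\right) = 3 \cdot 5 = 15$)
$P 13 b = 15 \cdot 13 \cdot 96 = 15 \cdot 1248 = 18720$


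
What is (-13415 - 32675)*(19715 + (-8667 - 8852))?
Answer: -101213640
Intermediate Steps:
(-13415 - 32675)*(19715 + (-8667 - 8852)) = -46090*(19715 - 17519) = -46090*2196 = -101213640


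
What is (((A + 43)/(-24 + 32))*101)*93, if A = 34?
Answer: 723261/8 ≈ 90408.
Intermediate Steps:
(((A + 43)/(-24 + 32))*101)*93 = (((34 + 43)/(-24 + 32))*101)*93 = ((77/8)*101)*93 = (7777/8)*93 = 723261/8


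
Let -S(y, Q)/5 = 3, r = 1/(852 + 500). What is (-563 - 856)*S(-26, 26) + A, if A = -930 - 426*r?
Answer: 13759767/676 ≈ 20355.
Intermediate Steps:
r = 1/1352 ≈ 0.00073965
S(y, Q) = -15 (S(y, Q) = -5*3 = -15)
A = -628893/676 (A = -930 - 426*1/1352 = -930 - 213/676 = -628893/676 ≈ -930.32)
(-563 - 856)*S(-26, 26) + A = (-563 - 856)*(-15) - 628893/676 = -1419*(-15) - 628893/676 = 21285 - 628893/676 = 13759767/676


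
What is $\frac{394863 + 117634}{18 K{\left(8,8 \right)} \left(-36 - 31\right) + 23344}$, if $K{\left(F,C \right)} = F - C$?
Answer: $\frac{512497}{23344} \approx 21.954$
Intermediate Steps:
$\frac{394863 + 117634}{18 K{\left(8,8 \right)} \left(-36 - 31\right) + 23344} = \frac{394863 + 117634}{18 \left(8 - 8\right) \left(-36 - 31\right) + 23344} = \frac{512497}{18 \left(8 - 8\right) \left(-67\right) + 23344} = \frac{512497}{18 \cdot 0 \left(-67\right) + 23344} = \frac{512497}{0 \left(-67\right) + 23344} = \frac{512497}{0 + 23344} = \frac{512497}{23344}$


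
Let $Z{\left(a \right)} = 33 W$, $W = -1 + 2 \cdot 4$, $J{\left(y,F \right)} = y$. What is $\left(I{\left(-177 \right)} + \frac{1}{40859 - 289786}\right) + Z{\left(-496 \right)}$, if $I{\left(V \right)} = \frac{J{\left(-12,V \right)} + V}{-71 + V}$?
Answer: $\frac{14307576931}{61733896} \approx 231.76$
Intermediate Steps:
$W = 7$ ($W = -1 + 8 = 7$)
$Z{\left(a \right)} = 231$ ($Z{\left(a \right)} = 33 \cdot 7 = 231$)
$I{\left(V \right)} = \frac{-12 + V}{-71 + V}$
$\left(I{\left(-177 \right)} + \frac{1}{40859 - 289786}\right) + Z{\left(-496 \right)} = \left(\frac{-12 - 177}{-71 - 177} + \frac{1}{40859 - 289786}\right) + 231 = \left(\frac{1}{-248} \left(-189\right) + \frac{1}{-248927}\right) + 231 = \left(\left(- \frac{1}{248}\right) \left(-189\right) - \frac{1}{248927}\right) + 231 = \left(\frac{189}{248} - \frac{1}{248927}\right) + 231 = \frac{47046955}{61733896} + 231 = \frac{14307576931}{61733896}$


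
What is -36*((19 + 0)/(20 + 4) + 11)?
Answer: -849/2 ≈ -424.50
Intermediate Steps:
-36*((19 + 0)/(20 + 4) + 11) = -36*(19/24 + 11) = -36*283/24 = -849/2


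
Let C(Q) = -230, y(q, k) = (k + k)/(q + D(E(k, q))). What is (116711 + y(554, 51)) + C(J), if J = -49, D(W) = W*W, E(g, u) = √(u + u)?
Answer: 32265254/277 ≈ 1.1648e+5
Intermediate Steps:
E(g, u) = √2*√u (E(g, u) = √(2*u) = √2*√u)
D(W) = W²
y(q, k) = 2*k/(3*q) (y(q, k) = (k + k)/(q + (√2*√q)²) = (2*k)/(q + 2*q) = (2*k)/((3*q)) = (2*k)*(1/(3*q)) = 2*k/(3*q))
(116711 + y(554, 51)) + C(J) = (116711 + (⅔)*51/554) - 230 = (116711 + (⅔)*51*(1/554)) - 230 = (116711 + 17/277) - 230 = 32328964/277 - 230 = 32265254/277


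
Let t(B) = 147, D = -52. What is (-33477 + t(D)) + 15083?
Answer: -18247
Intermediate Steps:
(-33477 + t(D)) + 15083 = (-33477 + 147) + 15083 = -33330 + 15083 = -18247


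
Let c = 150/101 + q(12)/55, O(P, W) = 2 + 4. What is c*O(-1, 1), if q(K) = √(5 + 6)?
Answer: 900/101 + 6*√11/55 ≈ 9.2727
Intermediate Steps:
q(K) = √11
O(P, W) = 6
c = 150/101 + √11/55 ≈ 1.5455
c*O(-1, 1) = (150/101 + √11/55)*6 = 900/101 + 6*√11/55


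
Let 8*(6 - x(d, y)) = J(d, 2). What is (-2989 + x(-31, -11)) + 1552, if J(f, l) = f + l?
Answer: -11419/8 ≈ -1427.4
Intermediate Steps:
x(d, y) = 23/4 - d/8 (x(d, y) = 6 - (d + 2)/8 = 6 - (2 + d)/8 = 6 + (-1/4 - d/8) = 23/4 - d/8)
(-2989 + x(-31, -11)) + 1552 = (-2989 + (23/4 - 1/8*(-31))) + 1552 = (-2989 + (23/4 + 31/8)) + 1552 = (-2989 + 77/8) + 1552 = -23835/8 + 1552 = -11419/8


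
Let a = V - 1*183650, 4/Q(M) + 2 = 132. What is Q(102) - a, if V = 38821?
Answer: 9413887/65 ≈ 1.4483e+5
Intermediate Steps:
Q(M) = 2/65 (Q(M) = 4/(-2 + 132) = 4/130 = 4*(1/130) = 2/65)
a = -144829 (a = 38821 - 1*183650 = 38821 - 183650 = -144829)
Q(102) - a = 2/65 - 1*(-144829) = 2/65 + 144829 = 9413887/65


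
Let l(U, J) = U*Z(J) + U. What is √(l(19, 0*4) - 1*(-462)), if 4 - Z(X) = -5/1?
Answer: 2*√163 ≈ 25.534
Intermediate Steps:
Z(X) = 9 (Z(X) = 4 - (-5)/1 = 4 - (-5) = 4 - 1*(-5) = 4 + 5 = 9)
l(U, J) = 10*U (l(U, J) = U*9 + U = 9*U + U = 10*U)
√(l(19, 0*4) - 1*(-462)) = √(10*19 - 1*(-462)) = √(190 + 462) = √652 = 2*√163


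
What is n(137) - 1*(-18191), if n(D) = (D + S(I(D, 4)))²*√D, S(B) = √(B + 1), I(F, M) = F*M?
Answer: 18191 + 822*√8357 + 19318*√137 ≈ 3.1945e+5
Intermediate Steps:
S(B) = √(1 + B)
n(D) = √D*(D + √(1 + 4*D))² (n(D) = (D + √(1 + D*4))²*√D = (D + √(1 + 4*D))²*√D = √D*(D + √(1 + 4*D))²)
n(137) - 1*(-18191) = √137*(137 + √(1 + 4*137))² - 1*(-18191) = √137*(137 + √(1 + 548))² + 18191 = √137*(137 + √549)² + 18191 = √137*(137 + 3*√61)² + 18191 = 18191 + √137*(137 + 3*√61)²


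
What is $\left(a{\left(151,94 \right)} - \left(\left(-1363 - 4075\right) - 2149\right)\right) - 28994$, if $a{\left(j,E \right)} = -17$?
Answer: $-21424$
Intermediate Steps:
$\left(a{\left(151,94 \right)} - \left(\left(-1363 - 4075\right) - 2149\right)\right) - 28994 = \left(-17 - \left(\left(-1363 - 4075\right) - 2149\right)\right) - 28994 = \left(-17 - \left(-5438 - 2149\right)\right) - 28994 = \left(-17 - -7587\right) - 28994 = \left(-17 + 7587\right) - 28994 = 7570 - 28994 = -21424$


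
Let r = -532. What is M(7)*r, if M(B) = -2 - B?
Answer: 4788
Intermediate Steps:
M(7)*r = (-2 - 1*7)*(-532) = (-2 - 7)*(-532) = -9*(-532) = 4788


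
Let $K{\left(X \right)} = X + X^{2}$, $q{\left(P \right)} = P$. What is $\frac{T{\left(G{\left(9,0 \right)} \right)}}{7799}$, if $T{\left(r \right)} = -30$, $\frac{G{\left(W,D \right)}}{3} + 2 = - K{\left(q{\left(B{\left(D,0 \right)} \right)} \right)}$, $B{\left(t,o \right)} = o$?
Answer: $- \frac{30}{7799} \approx -0.0038466$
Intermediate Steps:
$G{\left(W,D \right)} = -6$ ($G{\left(W,D \right)} = -6 + 3 \left(- 0 \left(1 + 0\right)\right) = -6 + 3 \left(- 0 \cdot 1\right) = -6 + 3 \left(\left(-1\right) 0\right) = -6 + 3 \cdot 0 = -6 + 0 = -6$)
$\frac{T{\left(G{\left(9,0 \right)} \right)}}{7799} = - \frac{30}{7799}$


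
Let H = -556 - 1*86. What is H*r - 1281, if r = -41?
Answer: 25041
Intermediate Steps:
H = -642 (H = -556 - 86 = -642)
H*r - 1281 = -642*(-41) - 1281 = 26322 - 1281 = 25041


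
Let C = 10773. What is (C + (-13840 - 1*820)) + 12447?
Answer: 8560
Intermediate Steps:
(C + (-13840 - 1*820)) + 12447 = (10773 + (-13840 - 1*820)) + 12447 = (10773 + (-13840 - 820)) + 12447 = (10773 - 14660) + 12447 = -3887 + 12447 = 8560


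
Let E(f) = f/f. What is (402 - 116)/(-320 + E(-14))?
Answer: -26/29 ≈ -0.89655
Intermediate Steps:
E(f) = 1
(402 - 116)/(-320 + E(-14)) = (402 - 116)/(-320 + 1) = 286/(-319) = 286*(-1/319) = -26/29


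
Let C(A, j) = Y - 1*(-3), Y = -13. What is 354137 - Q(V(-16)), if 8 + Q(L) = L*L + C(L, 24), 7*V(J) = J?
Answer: 17353339/49 ≈ 3.5415e+5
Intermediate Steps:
V(J) = J/7
C(A, j) = -10 (C(A, j) = -13 - 1*(-3) = -13 + 3 = -10)
Q(L) = -18 + L² (Q(L) = -8 + (L*L - 10) = -8 + (L² - 10) = -8 + (-10 + L²) = -18 + L²)
354137 - Q(V(-16)) = 354137 - (-18 + ((⅐)*(-16))²) = 354137 - (-18 + (-16/7)²) = 354137 - (-18 + 256/49) = 354137 - 1*(-626/49) = 354137 + 626/49 = 17353339/49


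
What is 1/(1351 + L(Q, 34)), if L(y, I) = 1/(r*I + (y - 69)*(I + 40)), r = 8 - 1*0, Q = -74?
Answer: 10310/13928809 ≈ 0.00074019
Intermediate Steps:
r = 8 (r = 8 + 0 = 8)
L(y, I) = 1/(8*I + (-69 + y)*(40 + I)) (L(y, I) = 1/(8*I + (y - 69)*(I + 40)) = 1/(8*I + (-69 + y)*(40 + I)))
1/(1351 + L(Q, 34)) = 1/(1351 + 1/(-2760 - 61*34 + 40*(-74) + 34*(-74))) = 1/(1351 + 1/(-2760 - 2074 - 2960 - 2516)) = 1/(1351 + 1/(-10310)) = 1/(1351 - 1/10310) = 1/(13928809/10310) = 10310/13928809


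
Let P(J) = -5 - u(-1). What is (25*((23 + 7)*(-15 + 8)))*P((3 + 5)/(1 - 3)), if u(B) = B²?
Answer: 31500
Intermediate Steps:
P(J) = -6 (P(J) = -5 - 1*(-1)² = -5 - 1*1 = -5 - 1 = -6)
(25*((23 + 7)*(-15 + 8)))*P((3 + 5)/(1 - 3)) = (25*((23 + 7)*(-15 + 8)))*(-6) = (25*(30*(-7)))*(-6) = (25*(-210))*(-6) = -5250*(-6) = 31500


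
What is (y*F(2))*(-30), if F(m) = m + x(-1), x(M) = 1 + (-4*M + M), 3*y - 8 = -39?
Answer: 1860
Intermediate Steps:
y = -31/3 (y = 8/3 + (⅓)*(-39) = 8/3 - 13 = -31/3 ≈ -10.333)
x(M) = 1 - 3*M
F(m) = 4 + m (F(m) = m + (1 - 3*(-1)) = m + (1 + 3) = m + 4 = 4 + m)
(y*F(2))*(-30) = -31*(4 + 2)/3*(-30) = -31/3*6*(-30) = -62*(-30) = 1860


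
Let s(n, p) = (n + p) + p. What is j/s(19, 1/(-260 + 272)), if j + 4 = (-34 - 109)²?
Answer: 24534/23 ≈ 1066.7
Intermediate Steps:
s(n, p) = n + 2*p
j = 20445 (j = -4 + (-34 - 109)² = -4 + (-143)² = -4 + 20449 = 20445)
j/s(19, 1/(-260 + 272)) = 20445/(19 + 2/(-260 + 272)) = 20445/(19 + 2/12) = 20445/(19 + 2*(1/12)) = 20445/(19 + ⅙) = 20445/(115/6) = 20445*(6/115) = 24534/23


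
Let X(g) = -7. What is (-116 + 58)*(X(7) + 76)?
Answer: -4002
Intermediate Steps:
(-116 + 58)*(X(7) + 76) = (-116 + 58)*(-7 + 76) = -58*69 = -4002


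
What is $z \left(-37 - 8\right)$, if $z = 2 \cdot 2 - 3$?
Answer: $-45$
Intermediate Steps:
$z = 1$ ($z = 4 - 3 = 1$)
$z \left(-37 - 8\right) = 1 \left(-37 - 8\right) = 1 \left(-45\right) = -45$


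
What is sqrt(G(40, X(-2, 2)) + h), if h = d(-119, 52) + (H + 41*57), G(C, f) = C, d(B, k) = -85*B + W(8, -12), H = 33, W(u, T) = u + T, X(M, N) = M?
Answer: sqrt(12521) ≈ 111.90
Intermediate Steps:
W(u, T) = T + u
d(B, k) = -4 - 85*B (d(B, k) = -85*B + (-12 + 8) = -85*B - 4 = -4 - 85*B)
h = 12481 (h = (-4 - 85*(-119)) + (33 + 41*57) = (-4 + 10115) + (33 + 2337) = 10111 + 2370 = 12481)
sqrt(G(40, X(-2, 2)) + h) = sqrt(40 + 12481) = sqrt(12521)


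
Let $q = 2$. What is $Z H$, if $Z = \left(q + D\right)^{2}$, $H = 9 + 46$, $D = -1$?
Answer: $55$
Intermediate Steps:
$H = 55$
$Z = 1$ ($Z = \left(2 - 1\right)^{2} = 1^{2} = 1$)
$Z H = 1 \cdot 55 = 55$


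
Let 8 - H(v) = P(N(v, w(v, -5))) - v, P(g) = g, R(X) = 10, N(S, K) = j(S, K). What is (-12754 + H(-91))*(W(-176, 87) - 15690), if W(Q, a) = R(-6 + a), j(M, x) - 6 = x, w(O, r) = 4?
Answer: 201440960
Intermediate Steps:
j(M, x) = 6 + x
N(S, K) = 6 + K
H(v) = -2 + v (H(v) = 8 - ((6 + 4) - v) = 8 - (10 - v) = 8 + (-10 + v) = -2 + v)
W(Q, a) = 10
(-12754 + H(-91))*(W(-176, 87) - 15690) = (-12754 + (-2 - 91))*(10 - 15690) = (-12754 - 93)*(-15680) = -12847*(-15680) = 201440960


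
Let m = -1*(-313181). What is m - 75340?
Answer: 237841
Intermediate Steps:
m = 313181
m - 75340 = 313181 - 75340 = 237841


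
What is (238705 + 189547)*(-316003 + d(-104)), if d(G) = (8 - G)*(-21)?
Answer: -136336165460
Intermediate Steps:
d(G) = -168 + 21*G
(238705 + 189547)*(-316003 + d(-104)) = (238705 + 189547)*(-316003 + (-168 + 21*(-104))) = 428252*(-316003 + (-168 - 2184)) = 428252*(-316003 - 2352) = 428252*(-318355) = -136336165460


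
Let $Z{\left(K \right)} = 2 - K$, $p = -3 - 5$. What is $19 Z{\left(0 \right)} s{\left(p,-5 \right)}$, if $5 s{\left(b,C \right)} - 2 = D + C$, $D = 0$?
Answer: $- \frac{114}{5} \approx -22.8$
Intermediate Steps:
$p = -8$
$s{\left(b,C \right)} = \frac{2}{5} + \frac{C}{5}$ ($s{\left(b,C \right)} = \frac{2}{5} + \frac{0 + C}{5} = \frac{2}{5} + \frac{C}{5}$)
$19 Z{\left(0 \right)} s{\left(p,-5 \right)} = 19 \left(2 - 0\right) \left(\frac{2}{5} + \frac{1}{5} \left(-5\right)\right) = 19 \left(2 + 0\right) \left(\frac{2}{5} - 1\right) = 19 \cdot 2 \left(- \frac{3}{5}\right) = 38 \left(- \frac{3}{5}\right) = - \frac{114}{5}$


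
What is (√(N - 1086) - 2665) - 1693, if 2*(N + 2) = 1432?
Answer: -4358 + 2*I*√93 ≈ -4358.0 + 19.287*I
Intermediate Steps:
N = 714 (N = -2 + (½)*1432 = -2 + 716 = 714)
(√(N - 1086) - 2665) - 1693 = (√(714 - 1086) - 2665) - 1693 = (√(-372) - 2665) - 1693 = (2*I*√93 - 2665) - 1693 = (-2665 + 2*I*√93) - 1693 = -4358 + 2*I*√93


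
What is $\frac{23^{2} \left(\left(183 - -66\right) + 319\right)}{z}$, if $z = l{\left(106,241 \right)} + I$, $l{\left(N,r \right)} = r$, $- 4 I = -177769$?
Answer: $\frac{52256}{7771} \approx 6.7245$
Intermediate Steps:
$I = \frac{177769}{4}$ ($I = \left(- \frac{1}{4}\right) \left(-177769\right) = \frac{177769}{4} \approx 44442.0$)
$z = \frac{178733}{4}$ ($z = 241 + \frac{177769}{4} = \frac{178733}{4} \approx 44683.0$)
$\frac{23^{2} \left(\left(183 - -66\right) + 319\right)}{z} = \frac{23^{2} \left(\left(183 - -66\right) + 319\right)}{\frac{178733}{4}} = 529 \left(\left(183 + 66\right) + 319\right) \frac{4}{178733} = 529 \left(249 + 319\right) \frac{4}{178733} = 529 \cdot 568 \cdot \frac{4}{178733} = 300472 \cdot \frac{4}{178733} = \frac{52256}{7771}$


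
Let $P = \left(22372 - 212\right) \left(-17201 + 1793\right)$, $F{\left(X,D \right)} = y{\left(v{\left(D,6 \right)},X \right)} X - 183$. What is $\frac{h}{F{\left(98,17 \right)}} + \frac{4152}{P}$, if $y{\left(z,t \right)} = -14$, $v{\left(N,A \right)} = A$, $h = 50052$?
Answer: $- \frac{142415211691}{4424509920} \approx -32.188$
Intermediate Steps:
$F{\left(X,D \right)} = -183 - 14 X$ ($F{\left(X,D \right)} = - 14 X - 183 = -183 - 14 X$)
$P = -341441280$ ($P = 22160 \left(-15408\right) = -341441280$)
$\frac{h}{F{\left(98,17 \right)}} + \frac{4152}{P} = \frac{50052}{-183 - 1372} + \frac{4152}{-341441280} = \frac{50052}{-183 - 1372} + 4152 \left(- \frac{1}{341441280}\right) = \frac{50052}{-1555} - \frac{173}{14226720} = 50052 \left(- \frac{1}{1555}\right) - \frac{173}{14226720} = - \frac{50052}{1555} - \frac{173}{14226720} = - \frac{142415211691}{4424509920}$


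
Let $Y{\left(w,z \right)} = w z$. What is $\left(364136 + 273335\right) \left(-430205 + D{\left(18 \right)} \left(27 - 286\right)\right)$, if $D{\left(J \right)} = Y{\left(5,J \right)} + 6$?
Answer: $-290093290499$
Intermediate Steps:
$D{\left(J \right)} = 6 + 5 J$ ($D{\left(J \right)} = 5 J + 6 = 6 + 5 J$)
$\left(364136 + 273335\right) \left(-430205 + D{\left(18 \right)} \left(27 - 286\right)\right) = \left(364136 + 273335\right) \left(-430205 + \left(6 + 5 \cdot 18\right) \left(27 - 286\right)\right) = 637471 \left(-430205 + \left(6 + 90\right) \left(-259\right)\right) = 637471 \left(-430205 + 96 \left(-259\right)\right) = 637471 \left(-430205 - 24864\right) = 637471 \left(-455069\right) = -290093290499$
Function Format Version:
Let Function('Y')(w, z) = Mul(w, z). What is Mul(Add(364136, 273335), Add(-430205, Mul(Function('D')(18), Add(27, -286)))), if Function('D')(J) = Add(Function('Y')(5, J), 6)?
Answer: -290093290499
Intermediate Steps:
Function('D')(J) = Add(6, Mul(5, J)) (Function('D')(J) = Add(Mul(5, J), 6) = Add(6, Mul(5, J)))
Mul(Add(364136, 273335), Add(-430205, Mul(Function('D')(18), Add(27, -286)))) = Mul(Add(364136, 273335), Add(-430205, Mul(Add(6, Mul(5, 18)), Add(27, -286)))) = Mul(637471, Add(-430205, Mul(Add(6, 90), -259))) = Mul(637471, Add(-430205, Mul(96, -259))) = Mul(637471, Add(-430205, -24864)) = Mul(637471, -455069) = -290093290499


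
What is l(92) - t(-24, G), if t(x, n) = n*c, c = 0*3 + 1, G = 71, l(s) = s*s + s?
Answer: 8485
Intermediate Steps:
l(s) = s + s² (l(s) = s² + s = s + s²)
c = 1 (c = 0 + 1 = 1)
t(x, n) = n (t(x, n) = n*1 = n)
l(92) - t(-24, G) = 92*(1 + 92) - 1*71 = 92*93 - 71 = 8556 - 71 = 8485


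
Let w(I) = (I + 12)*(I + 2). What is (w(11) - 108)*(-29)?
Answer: -5539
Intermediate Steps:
w(I) = (2 + I)*(12 + I) (w(I) = (12 + I)*(2 + I) = (2 + I)*(12 + I))
(w(11) - 108)*(-29) = ((24 + 11² + 14*11) - 108)*(-29) = ((24 + 121 + 154) - 108)*(-29) = (299 - 108)*(-29) = 191*(-29) = -5539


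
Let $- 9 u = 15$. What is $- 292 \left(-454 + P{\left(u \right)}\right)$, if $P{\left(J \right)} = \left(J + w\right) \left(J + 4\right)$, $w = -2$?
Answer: $\frac{1215596}{9} \approx 1.3507 \cdot 10^{5}$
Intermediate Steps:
$u = - \frac{5}{3}$ ($u = \left(- \frac{1}{9}\right) 15 = - \frac{5}{3} \approx -1.6667$)
$P{\left(J \right)} = \left(-2 + J\right) \left(4 + J\right)$ ($P{\left(J \right)} = \left(J - 2\right) \left(J + 4\right) = \left(-2 + J\right) \left(4 + J\right)$)
$- 292 \left(-454 + P{\left(u \right)}\right) = - 292 \left(-454 + \left(-8 + \left(- \frac{5}{3}\right)^{2} + 2 \left(- \frac{5}{3}\right)\right)\right) = - 292 \left(-454 - \frac{77}{9}\right) = \left(-292\right) \left(- \frac{4163}{9}\right) = \frac{1215596}{9}$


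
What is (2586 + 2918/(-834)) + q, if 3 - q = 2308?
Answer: 115718/417 ≈ 277.50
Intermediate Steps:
q = -2305 (q = 3 - 1*2308 = 3 - 2308 = -2305)
(2586 + 2918/(-834)) + q = (2586 + 2918/(-834)) - 2305 = (2586 + 2918*(-1/834)) - 2305 = (2586 - 1459/417) - 2305 = 1076903/417 - 2305 = 115718/417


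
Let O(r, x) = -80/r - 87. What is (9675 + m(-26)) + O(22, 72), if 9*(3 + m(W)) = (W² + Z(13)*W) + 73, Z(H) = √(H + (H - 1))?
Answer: 955364/99 ≈ 9650.1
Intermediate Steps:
Z(H) = √(-1 + 2*H) (Z(H) = √(H + (-1 + H)) = √(-1 + 2*H))
m(W) = 46/9 + W²/9 + 5*W/9 (m(W) = -3 + ((W² + √(-1 + 2*13)*W) + 73)/9 = -3 + ((W² + √(-1 + 26)*W) + 73)/9 = -3 + ((W² + √25*W) + 73)/9 = -3 + ((W² + 5*W) + 73)/9 = -3 + (73 + W² + 5*W)/9 = -3 + (73/9 + W²/9 + 5*W/9) = 46/9 + W²/9 + 5*W/9)
O(r, x) = -87 - 80/r
(9675 + m(-26)) + O(22, 72) = (9675 + (46/9 + (⅑)*(-26)² + (5/9)*(-26))) + (-87 - 80/22) = (9675 + (46/9 + (⅑)*676 - 130/9)) + (-87 - 80*1/22) = (9675 + (46/9 + 676/9 - 130/9)) + (-87 - 40/11) = (9675 + 592/9) - 997/11 = 87667/9 - 997/11 = 955364/99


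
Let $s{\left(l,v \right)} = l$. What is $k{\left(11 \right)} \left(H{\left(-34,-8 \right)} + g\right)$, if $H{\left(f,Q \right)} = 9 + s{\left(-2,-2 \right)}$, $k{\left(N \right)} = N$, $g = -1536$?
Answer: $-16819$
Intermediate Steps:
$H{\left(f,Q \right)} = 7$ ($H{\left(f,Q \right)} = 9 - 2 = 7$)
$k{\left(11 \right)} \left(H{\left(-34,-8 \right)} + g\right) = 11 \left(7 - 1536\right) = 11 \left(-1529\right) = -16819$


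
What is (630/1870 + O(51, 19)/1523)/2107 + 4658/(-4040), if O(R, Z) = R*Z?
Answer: -1397016474563/1212152928140 ≈ -1.1525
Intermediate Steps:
(630/1870 + O(51, 19)/1523)/2107 + 4658/(-4040) = (630/1870 + (51*19)/1523)/2107 + 4658/(-4040) = (630*(1/1870) + 969*(1/1523))*(1/2107) + 4658*(-1/4040) = (63/187 + 969/1523)*(1/2107) - 2329/2020 = (277152/284801)*(1/2107) - 2329/2020 = 277152/600075707 - 2329/2020 = -1397016474563/1212152928140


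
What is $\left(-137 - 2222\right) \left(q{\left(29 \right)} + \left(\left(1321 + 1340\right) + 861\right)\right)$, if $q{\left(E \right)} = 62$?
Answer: $-8454656$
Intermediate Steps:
$\left(-137 - 2222\right) \left(q{\left(29 \right)} + \left(\left(1321 + 1340\right) + 861\right)\right) = \left(-137 - 2222\right) \left(62 + \left(\left(1321 + 1340\right) + 861\right)\right) = - 2359 \left(62 + \left(2661 + 861\right)\right) = - 2359 \left(62 + 3522\right) = \left(-2359\right) 3584 = -8454656$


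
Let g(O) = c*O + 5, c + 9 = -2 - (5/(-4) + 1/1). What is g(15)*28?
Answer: -4375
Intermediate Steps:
c = -43/4 (c = -9 + (-2 - (5/(-4) + 1/1)) = -9 + (-2 - (5*(-1/4) + 1*1)) = -9 + (-2 - (-5/4 + 1)) = -9 + (-2 - 1*(-1/4)) = -9 + (-2 + 1/4) = -9 - 7/4 = -43/4 ≈ -10.750)
g(O) = 5 - 43*O/4 (g(O) = -43*O/4 + 5 = 5 - 43*O/4)
g(15)*28 = (5 - 43/4*15)*28 = (5 - 645/4)*28 = -625/4*28 = -4375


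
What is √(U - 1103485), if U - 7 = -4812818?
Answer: 2*I*√1479074 ≈ 2432.3*I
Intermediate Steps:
U = -4812811 (U = 7 - 4812818 = -4812811)
√(U - 1103485) = √(-4812811 - 1103485) = √(-5916296) = 2*I*√1479074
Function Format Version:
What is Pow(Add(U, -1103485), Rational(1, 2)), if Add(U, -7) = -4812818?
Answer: Mul(2, I, Pow(1479074, Rational(1, 2))) ≈ Mul(2432.3, I)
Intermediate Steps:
U = -4812811 (U = Add(7, -4812818) = -4812811)
Pow(Add(U, -1103485), Rational(1, 2)) = Pow(Add(-4812811, -1103485), Rational(1, 2)) = Pow(-5916296, Rational(1, 2)) = Mul(2, I, Pow(1479074, Rational(1, 2)))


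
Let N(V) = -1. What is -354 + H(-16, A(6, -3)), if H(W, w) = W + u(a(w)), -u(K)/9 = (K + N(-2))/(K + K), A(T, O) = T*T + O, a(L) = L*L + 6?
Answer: -136691/365 ≈ -374.50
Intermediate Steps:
a(L) = 6 + L² (a(L) = L² + 6 = 6 + L²)
A(T, O) = O + T² (A(T, O) = T² + O = O + T²)
u(K) = -9*(-1 + K)/(2*K) (u(K) = -9*(K - 1)/(K + K) = -9*(-1 + K)/(2*K))
H(W, w) = W + 9*(-5 - w²)/(2*(6 + w²)) (H(W, w) = W + 9*(1 - (6 + w²))/(2*(6 + w²)) = W + 9*(1 + (-6 - w²))/(2*(6 + w²)) = W + 9*(-5 - w²)/(2*(6 + w²)))
-354 + H(-16, A(6, -3)) = -354 + (-45 - 9*(-3 + 6²)² + 2*(-16)*(6 + (-3 + 6²)²))/(2*(6 + (-3 + 6²)²)) = -354 + (-45 - 9*(-3 + 36)² + 2*(-16)*(6 + (-3 + 36)²))/(2*(6 + (-3 + 36)²)) = -354 + (-45 - 9*33² + 2*(-16)*(6 + 33²))/(2*(6 + 33²)) = -354 + (-45 - 9*1089 + 2*(-16)*(6 + 1089))/(2*(6 + 1089)) = -354 + (½)*(-45 - 9801 + 2*(-16)*1095)/1095 = -354 + (½)*(1/1095)*(-45 - 9801 - 35040) = -354 + (½)*(1/1095)*(-44886) = -354 - 7481/365 = -136691/365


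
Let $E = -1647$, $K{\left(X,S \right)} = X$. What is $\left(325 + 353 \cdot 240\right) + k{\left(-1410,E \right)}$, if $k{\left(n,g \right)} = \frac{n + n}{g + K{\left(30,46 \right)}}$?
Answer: $\frac{45840195}{539} \approx 85047.0$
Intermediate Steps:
$k{\left(n,g \right)} = \frac{2 n}{30 + g}$ ($k{\left(n,g \right)} = \frac{n + n}{g + 30} = \frac{2 n}{30 + g}$)
$\left(325 + 353 \cdot 240\right) + k{\left(-1410,E \right)} = \left(325 + 353 \cdot 240\right) + 2 \left(-1410\right) \frac{1}{30 - 1647} = \left(325 + 84720\right) + 2 \left(-1410\right) \frac{1}{-1617} = 85045 + 2 \left(-1410\right) \left(- \frac{1}{1617}\right) = 85045 + \frac{940}{539} = \frac{45840195}{539}$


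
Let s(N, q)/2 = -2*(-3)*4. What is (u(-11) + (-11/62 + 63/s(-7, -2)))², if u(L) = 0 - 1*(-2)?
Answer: 2418025/246016 ≈ 9.8287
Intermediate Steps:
s(N, q) = 48 (s(N, q) = 2*(-2*(-3)*4) = 2*(6*4) = 2*24 = 48)
u(L) = 2 (u(L) = 0 + 2 = 2)
(u(-11) + (-11/62 + 63/s(-7, -2)))² = (2 + (-11/62 + 63/48))² = (2 + (-11*1/62 + 63*(1/48)))² = (2 + (-11/62 + 21/16))² = (2 + 563/496)² = (1555/496)² = 2418025/246016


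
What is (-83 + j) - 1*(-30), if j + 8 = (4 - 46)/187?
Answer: -11449/187 ≈ -61.225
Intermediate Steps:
j = -1538/187 (j = -8 + (4 - 46)/187 = -8 - 42*1/187 = -8 - 42/187 = -1538/187 ≈ -8.2246)
(-83 + j) - 1*(-30) = (-83 - 1538/187) - 1*(-30) = -17059/187 + 30 = -11449/187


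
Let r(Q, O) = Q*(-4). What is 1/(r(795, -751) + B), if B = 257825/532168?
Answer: -532168/1692036415 ≈ -0.00031451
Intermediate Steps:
r(Q, O) = -4*Q
B = 257825/532168 (B = 257825*(1/532168) = 257825/532168 ≈ 0.48448)
1/(r(795, -751) + B) = 1/(-4*795 + 257825/532168) = 1/(-3180 + 257825/532168) = 1/(-1692036415/532168) = -532168/1692036415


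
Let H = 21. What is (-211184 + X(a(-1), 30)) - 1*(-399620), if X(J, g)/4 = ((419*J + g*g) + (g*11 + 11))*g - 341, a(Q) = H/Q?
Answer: -719888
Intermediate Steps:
a(Q) = 21/Q
X(J, g) = -1364 + 4*g*(11 + g² + 11*g + 419*J) (X(J, g) = 4*(((419*J + g*g) + (g*11 + 11))*g - 341) = 4*(((419*J + g²) + (11*g + 11))*g - 341) = 4*(((g² + 419*J) + (11 + 11*g))*g - 341) = 4*((11 + g² + 11*g + 419*J)*g - 341) = 4*(g*(11 + g² + 11*g + 419*J) - 341) = 4*(-341 + g*(11 + g² + 11*g + 419*J)) = -1364 + 4*g*(11 + g² + 11*g + 419*J))
(-211184 + X(a(-1), 30)) - 1*(-399620) = (-211184 + (-1364 + 4*30³ + 44*30 + 44*30² + 1676*(21/(-1))*30)) - 1*(-399620) = (-211184 + (-1364 + 4*27000 + 1320 + 44*900 + 1676*(21*(-1))*30)) + 399620 = (-211184 + (-1364 + 108000 + 1320 + 39600 + 1676*(-21)*30)) + 399620 = (-211184 + (-1364 + 108000 + 1320 + 39600 - 1055880)) + 399620 = (-211184 - 908324) + 399620 = -1119508 + 399620 = -719888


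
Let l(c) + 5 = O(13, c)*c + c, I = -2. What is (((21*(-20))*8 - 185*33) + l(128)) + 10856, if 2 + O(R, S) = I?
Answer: 1002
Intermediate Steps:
O(R, S) = -4 (O(R, S) = -2 - 2 = -4)
l(c) = -5 - 3*c (l(c) = -5 + (-4*c + c) = -5 - 3*c)
(((21*(-20))*8 - 185*33) + l(128)) + 10856 = (((21*(-20))*8 - 185*33) + (-5 - 3*128)) + 10856 = ((-420*8 - 6105) + (-5 - 384)) + 10856 = ((-3360 - 6105) - 389) + 10856 = (-9465 - 389) + 10856 = -9854 + 10856 = 1002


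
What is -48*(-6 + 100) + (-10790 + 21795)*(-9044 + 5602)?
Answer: -37883722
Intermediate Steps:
-48*(-6 + 100) + (-10790 + 21795)*(-9044 + 5602) = -48*94 + 11005*(-3442) = -4512 - 37879210 = -37883722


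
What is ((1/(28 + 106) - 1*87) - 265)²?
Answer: 2224725889/17956 ≈ 1.2390e+5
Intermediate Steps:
((1/(28 + 106) - 1*87) - 265)² = ((1/134 - 87) - 265)² = (-11657/134 - 265)² = (-47167/134)² = 2224725889/17956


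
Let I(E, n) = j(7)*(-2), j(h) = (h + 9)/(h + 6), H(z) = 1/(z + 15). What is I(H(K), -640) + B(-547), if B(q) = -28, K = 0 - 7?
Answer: -396/13 ≈ -30.462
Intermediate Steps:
K = -7
H(z) = 1/(15 + z)
j(h) = (9 + h)/(6 + h)
I(E, n) = -32/13 (I(E, n) = ((9 + 7)/(6 + 7))*(-2) = (16/13)*(-2) = -32/13)
I(H(K), -640) + B(-547) = -32/13 - 28 = -396/13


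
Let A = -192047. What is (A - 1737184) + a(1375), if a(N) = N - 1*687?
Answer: -1928543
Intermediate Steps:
a(N) = -687 + N (a(N) = N - 687 = -687 + N)
(A - 1737184) + a(1375) = (-192047 - 1737184) + (-687 + 1375) = -1929231 + 688 = -1928543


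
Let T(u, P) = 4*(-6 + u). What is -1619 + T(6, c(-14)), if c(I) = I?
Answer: -1619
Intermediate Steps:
T(u, P) = -24 + 4*u
-1619 + T(6, c(-14)) = -1619 + (-24 + 4*6) = -1619 + (-24 + 24) = -1619 + 0 = -1619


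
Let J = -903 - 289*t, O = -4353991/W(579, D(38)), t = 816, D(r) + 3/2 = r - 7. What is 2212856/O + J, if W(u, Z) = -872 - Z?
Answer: -1028712337773/4353991 ≈ -2.3627e+5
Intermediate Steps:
D(r) = -17/2 + r (D(r) = -3/2 + (r - 7) = -3/2 + (-7 + r) = -17/2 + r)
O = 8707982/1803 (O = -4353991/(-872 - (-17/2 + 38)) = -4353991/(-872 - 1*59/2) = -4353991/(-872 - 59/2) = -4353991/(-1803/2) = -4353991*(-2/1803) = 8707982/1803 ≈ 4829.7)
J = -236727 (J = -903 - 289*816 = -903 - 235824 = -236727)
2212856/O + J = 2212856/(8707982/1803) - 236727 = 2212856*(1803/8707982) - 236727 = 1994889684/4353991 - 236727 = -1028712337773/4353991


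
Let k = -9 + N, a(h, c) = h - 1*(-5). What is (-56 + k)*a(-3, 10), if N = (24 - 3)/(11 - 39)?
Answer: -263/2 ≈ -131.50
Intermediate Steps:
N = -¾ (N = 21/(-28) = 21*(-1/28) = -¾ ≈ -0.75000)
a(h, c) = 5 + h (a(h, c) = h + 5 = 5 + h)
k = -39/4 (k = -9 - ¾ = -39/4 ≈ -9.7500)
(-56 + k)*a(-3, 10) = (-56 - 39/4)*(5 - 3) = -263/4*2 = -263/2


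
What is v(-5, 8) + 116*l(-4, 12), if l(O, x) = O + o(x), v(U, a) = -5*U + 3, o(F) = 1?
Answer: -320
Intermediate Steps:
v(U, a) = 3 - 5*U
l(O, x) = 1 + O (l(O, x) = O + 1 = 1 + O)
v(-5, 8) + 116*l(-4, 12) = (3 - 5*(-5)) + 116*(1 - 4) = (3 + 25) + 116*(-3) = 28 - 348 = -320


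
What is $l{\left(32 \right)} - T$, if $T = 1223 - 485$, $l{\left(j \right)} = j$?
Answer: $-706$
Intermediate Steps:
$T = 738$ ($T = 1223 - 485 = 738$)
$l{\left(32 \right)} - T = 32 - 738 = -706$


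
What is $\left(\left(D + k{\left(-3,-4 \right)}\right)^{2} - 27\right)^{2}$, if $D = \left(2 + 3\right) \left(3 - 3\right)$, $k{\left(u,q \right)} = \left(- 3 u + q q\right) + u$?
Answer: $208849$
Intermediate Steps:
$k{\left(u,q \right)} = q^{2} - 2 u$ ($k{\left(u,q \right)} = \left(- 3 u + q^{2}\right) + u = \left(q^{2} - 3 u\right) + u = q^{2} - 2 u$)
$D = 0$ ($D = 5 \cdot 0 = 0$)
$\left(\left(D + k{\left(-3,-4 \right)}\right)^{2} - 27\right)^{2} = \left(\left(0 - \left(-6 - \left(-4\right)^{2}\right)\right)^{2} - 27\right)^{2} = \left(\left(0 + \left(16 + 6\right)\right)^{2} - 27\right)^{2} = \left(\left(0 + 22\right)^{2} - 27\right)^{2} = \left(22^{2} - 27\right)^{2} = \left(484 - 27\right)^{2} = 457^{2} = 208849$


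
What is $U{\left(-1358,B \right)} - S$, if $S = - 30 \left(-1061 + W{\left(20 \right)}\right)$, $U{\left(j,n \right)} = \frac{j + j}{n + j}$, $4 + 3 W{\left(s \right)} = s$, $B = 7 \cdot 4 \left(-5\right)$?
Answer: $- \frac{3388496}{107} \approx -31668.0$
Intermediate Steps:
$B = -140$ ($B = 28 \left(-5\right) = -140$)
$W{\left(s \right)} = - \frac{4}{3} + \frac{s}{3}$
$U{\left(j,n \right)} = \frac{2 j}{j + n}$
$S = 31670$ ($S = - 30 \left(-1061 + \left(- \frac{4}{3} + \frac{1}{3} \cdot 20\right)\right) = - 30 \left(-1061 + \left(- \frac{4}{3} + \frac{20}{3}\right)\right) = - 30 \left(-1061 + \frac{16}{3}\right) = \left(-30\right) \left(- \frac{3167}{3}\right) = 31670$)
$U{\left(-1358,B \right)} - S = 2 \left(-1358\right) \frac{1}{-1358 - 140} - 31670 = 2 \left(-1358\right) \frac{1}{-1498} - 31670 = 2 \left(-1358\right) \left(- \frac{1}{1498}\right) - 31670 = \frac{194}{107} - 31670 = - \frac{3388496}{107}$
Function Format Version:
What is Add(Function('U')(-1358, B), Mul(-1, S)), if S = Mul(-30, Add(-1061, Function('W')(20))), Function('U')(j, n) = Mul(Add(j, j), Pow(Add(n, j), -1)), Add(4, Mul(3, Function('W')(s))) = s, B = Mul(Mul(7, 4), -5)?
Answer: Rational(-3388496, 107) ≈ -31668.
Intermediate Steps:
B = -140 (B = Mul(28, -5) = -140)
Function('W')(s) = Add(Rational(-4, 3), Mul(Rational(1, 3), s))
Function('U')(j, n) = Mul(2, j, Pow(Add(j, n), -1)) (Function('U')(j, n) = Mul(Mul(2, j), Pow(Add(j, n), -1)) = Mul(2, j, Pow(Add(j, n), -1)))
S = 31670 (S = Mul(-30, Add(-1061, Add(Rational(-4, 3), Mul(Rational(1, 3), 20)))) = Mul(-30, Add(-1061, Add(Rational(-4, 3), Rational(20, 3)))) = Mul(-30, Add(-1061, Rational(16, 3))) = Mul(-30, Rational(-3167, 3)) = 31670)
Add(Function('U')(-1358, B), Mul(-1, S)) = Add(Mul(2, -1358, Pow(Add(-1358, -140), -1)), Mul(-1, 31670)) = Add(Mul(2, -1358, Pow(-1498, -1)), -31670) = Add(Mul(2, -1358, Rational(-1, 1498)), -31670) = Add(Rational(194, 107), -31670) = Rational(-3388496, 107)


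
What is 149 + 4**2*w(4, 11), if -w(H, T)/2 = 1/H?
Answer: 141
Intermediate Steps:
w(H, T) = -2/H
149 + 4**2*w(4, 11) = 149 + 4**2*(-2/4) = 149 + 16*(-2*1/4) = 149 + 16*(-1/2) = 149 - 8 = 141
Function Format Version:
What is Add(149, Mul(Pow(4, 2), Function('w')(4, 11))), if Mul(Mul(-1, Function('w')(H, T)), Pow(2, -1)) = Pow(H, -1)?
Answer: 141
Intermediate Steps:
Function('w')(H, T) = Mul(-2, Pow(H, -1))
Add(149, Mul(Pow(4, 2), Function('w')(4, 11))) = Add(149, Mul(Pow(4, 2), Mul(-2, Pow(4, -1)))) = Add(149, Mul(16, Mul(-2, Rational(1, 4)))) = Add(149, Mul(16, Rational(-1, 2))) = Add(149, -8) = 141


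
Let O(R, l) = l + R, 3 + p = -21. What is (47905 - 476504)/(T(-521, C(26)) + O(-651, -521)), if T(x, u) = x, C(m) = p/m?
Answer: 428599/1693 ≈ 253.16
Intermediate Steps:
p = -24 (p = -3 - 21 = -24)
C(m) = -24/m
O(R, l) = R + l
(47905 - 476504)/(T(-521, C(26)) + O(-651, -521)) = (47905 - 476504)/(-521 + (-651 - 521)) = -428599/(-521 - 1172) = -428599/(-1693) = -428599*(-1/1693) = 428599/1693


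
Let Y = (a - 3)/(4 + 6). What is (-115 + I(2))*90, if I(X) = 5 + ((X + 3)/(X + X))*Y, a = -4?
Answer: -39915/4 ≈ -9978.8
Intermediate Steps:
Y = -7/10 (Y = (-4 - 3)/(4 + 6) = -7/10 ≈ -0.70000)
I(X) = 5 - 7*(3 + X)/(20*X) (I(X) = 5 + ((X + 3)/(X + X))*(-7/10) = 5 + ((3 + X)/((2*X)))*(-7/10) = 5 + ((3 + X)*(1/(2*X)))*(-7/10) = 5 + ((3 + X)/(2*X))*(-7/10) = 5 - 7*(3 + X)/(20*X))
(-115 + I(2))*90 = (-115 + (3/20)*(-7 + 31*2)/2)*90 = (-115 + (3/20)*(1/2)*(-7 + 62))*90 = (-115 + (3/20)*(1/2)*55)*90 = (-115 + 33/8)*90 = -887/8*90 = -39915/4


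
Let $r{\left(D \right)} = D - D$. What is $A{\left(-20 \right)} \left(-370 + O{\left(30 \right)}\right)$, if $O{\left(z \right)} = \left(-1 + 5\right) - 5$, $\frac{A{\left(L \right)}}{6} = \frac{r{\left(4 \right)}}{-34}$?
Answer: $0$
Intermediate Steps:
$r{\left(D \right)} = 0$
$A{\left(L \right)} = 0$ ($A{\left(L \right)} = 6 \frac{0}{-34} = 6 \cdot 0 \left(- \frac{1}{34}\right) = 6 \cdot 0 = 0$)
$O{\left(z \right)} = -1$ ($O{\left(z \right)} = 4 - 5 = -1$)
$A{\left(-20 \right)} \left(-370 + O{\left(30 \right)}\right) = 0 \left(-370 - 1\right) = 0 \left(-371\right) = 0$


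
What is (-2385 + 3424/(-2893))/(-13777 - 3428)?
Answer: 6903229/49774065 ≈ 0.13869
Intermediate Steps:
(-2385 + 3424/(-2893))/(-13777 - 3428) = (-2385 + 3424*(-1/2893))/(-17205) = (-2385 - 3424/2893)*(-1/17205) = -6903229/2893*(-1/17205) = 6903229/49774065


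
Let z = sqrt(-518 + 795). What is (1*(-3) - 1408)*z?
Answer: -1411*sqrt(277) ≈ -23484.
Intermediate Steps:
z = sqrt(277) ≈ 16.643
(1*(-3) - 1408)*z = (1*(-3) - 1408)*sqrt(277) = (-3 - 1408)*sqrt(277) = -1411*sqrt(277)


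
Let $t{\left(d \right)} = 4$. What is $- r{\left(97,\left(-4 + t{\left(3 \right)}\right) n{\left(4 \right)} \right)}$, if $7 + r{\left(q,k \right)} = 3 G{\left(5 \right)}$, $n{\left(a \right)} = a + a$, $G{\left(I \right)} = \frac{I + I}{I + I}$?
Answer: $4$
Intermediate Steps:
$G{\left(I \right)} = 1$ ($G{\left(I \right)} = \frac{2 I}{2 I} = 2 I \frac{1}{2 I} = 1$)
$n{\left(a \right)} = 2 a$
$r{\left(q,k \right)} = -4$ ($r{\left(q,k \right)} = -7 + 3 \cdot 1 = -7 + 3 = -4$)
$- r{\left(97,\left(-4 + t{\left(3 \right)}\right) n{\left(4 \right)} \right)} = \left(-1\right) \left(-4\right) = 4$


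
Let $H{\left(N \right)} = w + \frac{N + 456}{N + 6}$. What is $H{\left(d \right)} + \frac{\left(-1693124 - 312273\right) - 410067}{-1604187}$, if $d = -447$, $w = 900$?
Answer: $\frac{70861400249}{78605163} \approx 901.49$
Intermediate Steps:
$H{\left(N \right)} = 900 + \frac{456 + N}{6 + N}$ ($H{\left(N \right)} = 900 + \frac{N + 456}{N + 6} = 900 + \frac{456 + N}{6 + N}$)
$H{\left(d \right)} + \frac{\left(-1693124 - 312273\right) - 410067}{-1604187} = \frac{5856 + 901 \left(-447\right)}{6 - 447} + \frac{\left(-1693124 - 312273\right) - 410067}{-1604187} = \frac{5856 - 402747}{-441} + \left(-2005397 - 410067\right) \left(- \frac{1}{1604187}\right) = \left(- \frac{1}{441}\right) \left(-396891\right) - - \frac{2415464}{1604187} = \frac{44099}{49} + \frac{2415464}{1604187} = \frac{70861400249}{78605163}$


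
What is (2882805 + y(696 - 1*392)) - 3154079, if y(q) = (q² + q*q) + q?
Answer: -86138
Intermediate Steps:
y(q) = q + 2*q² (y(q) = (q² + q²) + q = 2*q² + q = q + 2*q²)
(2882805 + y(696 - 1*392)) - 3154079 = (2882805 + (696 - 1*392)*(1 + 2*(696 - 1*392))) - 3154079 = (2882805 + (696 - 392)*(1 + 2*(696 - 392))) - 3154079 = (2882805 + 304*(1 + 2*304)) - 3154079 = (2882805 + 304*(1 + 608)) - 3154079 = (2882805 + 304*609) - 3154079 = (2882805 + 185136) - 3154079 = 3067941 - 3154079 = -86138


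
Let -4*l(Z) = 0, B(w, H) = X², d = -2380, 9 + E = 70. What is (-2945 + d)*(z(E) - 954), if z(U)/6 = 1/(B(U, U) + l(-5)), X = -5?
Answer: 5078772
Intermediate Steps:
E = 61 (E = -9 + 70 = 61)
B(w, H) = 25 (B(w, H) = (-5)² = 25)
l(Z) = 0 (l(Z) = -¼*0 = 0)
z(U) = 6/25 (z(U) = 6/(25 + 0) = 6/25)
(-2945 + d)*(z(E) - 954) = (-2945 - 2380)*(6/25 - 954) = -5325*(-23844/25) = 5078772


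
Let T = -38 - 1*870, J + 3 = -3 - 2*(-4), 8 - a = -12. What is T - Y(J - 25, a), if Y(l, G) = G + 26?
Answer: -954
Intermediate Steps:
a = 20 (a = 8 - 1*(-12) = 8 + 12 = 20)
J = 2 (J = -3 + (-3 - 2*(-4)) = -3 + (-3 + 8) = -3 + 5 = 2)
Y(l, G) = 26 + G
T = -908 (T = -38 - 870 = -908)
T - Y(J - 25, a) = -908 - (26 + 20) = -908 - 1*46 = -908 - 46 = -954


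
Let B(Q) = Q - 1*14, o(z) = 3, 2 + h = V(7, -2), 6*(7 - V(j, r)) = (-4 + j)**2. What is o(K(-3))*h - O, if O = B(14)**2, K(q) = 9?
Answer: 21/2 ≈ 10.500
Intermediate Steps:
V(j, r) = 7 - (-4 + j)**2/6
h = 7/2 (h = -2 + (7 - (-4 + 7)**2/6) = -2 + (7 - 1/6*3**2) = -2 + (7 - 1/6*9) = -2 + (7 - 3/2) = -2 + 11/2 = 7/2 ≈ 3.5000)
B(Q) = -14 + Q (B(Q) = Q - 14 = -14 + Q)
O = 0 (O = (-14 + 14)**2 = 0**2 = 0)
o(K(-3))*h - O = 3*(7/2) - 1*0 = 21/2 + 0 = 21/2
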